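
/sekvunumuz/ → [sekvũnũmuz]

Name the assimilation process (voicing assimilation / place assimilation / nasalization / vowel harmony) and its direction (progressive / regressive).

/u/→[ũ] /u/→[ũ].
Each target copies a feature from the following segment, so the direction is regressive.

nasalization, regressive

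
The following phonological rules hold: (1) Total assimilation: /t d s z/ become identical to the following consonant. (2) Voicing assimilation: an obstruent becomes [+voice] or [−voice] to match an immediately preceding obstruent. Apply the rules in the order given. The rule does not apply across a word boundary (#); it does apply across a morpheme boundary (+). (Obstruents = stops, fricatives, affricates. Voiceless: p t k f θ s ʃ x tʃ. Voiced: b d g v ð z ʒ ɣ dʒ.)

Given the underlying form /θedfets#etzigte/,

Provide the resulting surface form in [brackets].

[θeffess#ezzigde]

Rule 1: /d/ before /f/ → [f] (total assimilation)
Rule 1: /t/ before /s/ → [s] (total assimilation)
Rule 1: /t/ before /z/ → [z] (total assimilation)
After rule 1: θeffess#ezzigte
Rule 2: /t/ after /g/ (voiced) → [d]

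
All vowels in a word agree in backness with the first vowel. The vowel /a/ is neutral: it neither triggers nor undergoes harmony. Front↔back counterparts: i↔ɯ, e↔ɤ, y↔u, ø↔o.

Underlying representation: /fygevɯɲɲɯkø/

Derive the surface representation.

[fygeviɲɲikø]

/ɯ/ harmonizes with /y/ ([-back]) → [i]
/ɯ/ harmonizes with /y/ ([-back]) → [i]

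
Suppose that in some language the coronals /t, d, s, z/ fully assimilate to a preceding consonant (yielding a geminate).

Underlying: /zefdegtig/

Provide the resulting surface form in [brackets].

[zeffeggig]

/d/ after /f/ → [f] (total assimilation)
/t/ after /g/ → [g] (total assimilation)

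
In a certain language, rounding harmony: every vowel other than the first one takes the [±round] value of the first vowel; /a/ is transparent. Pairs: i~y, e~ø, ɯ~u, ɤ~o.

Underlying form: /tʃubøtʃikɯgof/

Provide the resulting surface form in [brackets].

/i/ harmonizes with /u/ ([+round]) → [y]
/ɯ/ harmonizes with /u/ ([+round]) → [u]

[tʃubøtʃykugof]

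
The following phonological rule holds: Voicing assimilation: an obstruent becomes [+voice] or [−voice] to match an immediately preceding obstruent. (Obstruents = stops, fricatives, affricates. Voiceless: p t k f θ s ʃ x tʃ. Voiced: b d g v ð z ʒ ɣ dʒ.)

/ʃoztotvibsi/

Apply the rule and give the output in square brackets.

[ʃozdotfibzi]

/t/ after /z/ (voiced) → [d]
/v/ after /t/ (voiceless) → [f]
/s/ after /b/ (voiced) → [z]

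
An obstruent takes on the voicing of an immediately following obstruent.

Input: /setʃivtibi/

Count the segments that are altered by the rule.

/v/ before /t/ (voiceless) → [f]
1 segment changes.

1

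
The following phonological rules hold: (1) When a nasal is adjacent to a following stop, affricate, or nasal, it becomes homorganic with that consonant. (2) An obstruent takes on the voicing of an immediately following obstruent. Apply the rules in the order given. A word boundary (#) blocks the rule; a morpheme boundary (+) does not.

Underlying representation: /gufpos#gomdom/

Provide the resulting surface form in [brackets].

[gufpos#gondom]

Rule 1: /m/ before /d/ (alveolar) → [n]
After rule 1: gufpos#gondom
Rule 2: no segment meets the rule's conditions; no change.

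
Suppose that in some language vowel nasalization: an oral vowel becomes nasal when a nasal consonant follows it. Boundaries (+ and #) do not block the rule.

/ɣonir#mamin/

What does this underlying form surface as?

[ɣõnir#mãmĩn]

/o/ before nasal /n/ → [õ]
/a/ before nasal /m/ → [ã]
/i/ before nasal /n/ → [ĩ]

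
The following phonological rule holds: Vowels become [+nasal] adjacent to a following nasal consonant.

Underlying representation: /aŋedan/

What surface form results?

/a/ before nasal /ŋ/ → [ã]
/a/ before nasal /n/ → [ã]

[ãŋedãn]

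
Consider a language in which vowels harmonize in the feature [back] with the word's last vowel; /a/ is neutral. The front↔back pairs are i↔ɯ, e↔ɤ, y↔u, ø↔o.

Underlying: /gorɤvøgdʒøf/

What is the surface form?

[gørevøgdʒøf]

/o/ harmonizes with /ø/ ([-back]) → [ø]
/ɤ/ harmonizes with /ø/ ([-back]) → [e]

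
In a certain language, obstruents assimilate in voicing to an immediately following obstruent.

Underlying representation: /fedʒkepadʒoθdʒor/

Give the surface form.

/dʒ/ before /k/ (voiceless) → [tʃ]
/θ/ before /dʒ/ (voiced) → [ð]

[fetʃkepadʒoðdʒor]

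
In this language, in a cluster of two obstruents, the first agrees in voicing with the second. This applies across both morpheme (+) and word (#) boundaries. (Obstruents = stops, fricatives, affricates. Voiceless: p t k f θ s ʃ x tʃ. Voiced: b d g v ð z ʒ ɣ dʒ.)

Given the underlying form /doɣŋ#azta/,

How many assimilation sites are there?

/z/ before /t/ (voiceless) → [s]
1 segment changes.

1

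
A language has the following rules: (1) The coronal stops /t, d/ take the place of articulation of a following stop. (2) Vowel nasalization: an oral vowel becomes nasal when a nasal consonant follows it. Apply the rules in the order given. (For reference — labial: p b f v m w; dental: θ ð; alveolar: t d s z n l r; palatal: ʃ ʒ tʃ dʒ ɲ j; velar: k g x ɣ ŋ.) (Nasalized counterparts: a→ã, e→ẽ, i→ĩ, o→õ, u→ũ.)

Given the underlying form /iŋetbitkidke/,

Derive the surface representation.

[ĩŋepbikkigke]

Rule 1: /t/ before /b/ (labial) → [p]
Rule 1: /t/ before /k/ (velar) → [k]
Rule 1: /d/ before /k/ (velar) → [g]
After rule 1: iŋepbikkigke
Rule 2: /i/ before nasal /ŋ/ → [ĩ]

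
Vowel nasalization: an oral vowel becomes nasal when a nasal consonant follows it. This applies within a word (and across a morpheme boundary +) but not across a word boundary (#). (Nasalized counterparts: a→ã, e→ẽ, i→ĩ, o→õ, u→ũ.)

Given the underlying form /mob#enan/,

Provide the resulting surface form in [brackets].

[mob#ẽnãn]

/e/ before nasal /n/ → [ẽ]
/a/ before nasal /n/ → [ã]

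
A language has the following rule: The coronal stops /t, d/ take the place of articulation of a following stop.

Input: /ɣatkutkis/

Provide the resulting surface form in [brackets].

/t/ before /k/ (velar) → [k]
/t/ before /k/ (velar) → [k]

[ɣakkukkis]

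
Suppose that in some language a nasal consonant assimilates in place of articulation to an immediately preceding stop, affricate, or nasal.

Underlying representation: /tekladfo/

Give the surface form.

[tekladfo]

no segment meets the rule's conditions; no change.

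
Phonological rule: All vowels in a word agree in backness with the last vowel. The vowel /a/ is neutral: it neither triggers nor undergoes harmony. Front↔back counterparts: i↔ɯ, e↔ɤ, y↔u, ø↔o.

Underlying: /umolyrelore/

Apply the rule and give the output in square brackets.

/u/ harmonizes with /e/ ([-back]) → [y]
/o/ harmonizes with /e/ ([-back]) → [ø]
/o/ harmonizes with /e/ ([-back]) → [ø]

[ymølyreløre]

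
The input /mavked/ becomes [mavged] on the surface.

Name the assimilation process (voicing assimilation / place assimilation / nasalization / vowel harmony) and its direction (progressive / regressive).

voicing assimilation, progressive

/k/→[g].
Each target copies a feature from the preceding segment, so the direction is progressive.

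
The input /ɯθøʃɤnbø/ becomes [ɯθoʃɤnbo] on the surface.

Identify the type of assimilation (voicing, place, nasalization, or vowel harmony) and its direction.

/ø/→[o] /ø/→[o].
Vowels agree with the first vowel, so the harmony is progressive.

vowel harmony, progressive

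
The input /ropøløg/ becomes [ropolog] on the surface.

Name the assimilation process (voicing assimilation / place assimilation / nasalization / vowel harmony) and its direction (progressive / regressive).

vowel harmony, progressive

/ø/→[o] /ø/→[o].
Vowels agree with the first vowel, so the harmony is progressive.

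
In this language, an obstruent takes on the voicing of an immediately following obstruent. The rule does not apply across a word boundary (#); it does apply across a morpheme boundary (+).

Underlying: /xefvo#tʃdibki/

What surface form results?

[xevvo#dʒdipki]

/f/ before /v/ (voiced) → [v]
/tʃ/ before /d/ (voiced) → [dʒ]
/b/ before /k/ (voiceless) → [p]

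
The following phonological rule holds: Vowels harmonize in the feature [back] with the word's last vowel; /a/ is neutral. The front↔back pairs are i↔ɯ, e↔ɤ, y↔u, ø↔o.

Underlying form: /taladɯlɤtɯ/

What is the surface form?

no segment meets the rule's conditions; no change.

[taladɯlɤtɯ]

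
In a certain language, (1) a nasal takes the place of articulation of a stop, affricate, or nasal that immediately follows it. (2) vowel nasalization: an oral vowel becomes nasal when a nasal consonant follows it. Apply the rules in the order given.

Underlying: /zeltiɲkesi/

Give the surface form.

[zeltĩŋkesi]

Rule 1: /ɲ/ before /k/ (velar) → [ŋ]
After rule 1: zeltiŋkesi
Rule 2: /i/ before nasal /ŋ/ → [ĩ]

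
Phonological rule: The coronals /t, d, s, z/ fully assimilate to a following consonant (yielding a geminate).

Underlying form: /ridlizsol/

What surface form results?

[rillissol]

/d/ before /l/ → [l] (total assimilation)
/z/ before /s/ → [s] (total assimilation)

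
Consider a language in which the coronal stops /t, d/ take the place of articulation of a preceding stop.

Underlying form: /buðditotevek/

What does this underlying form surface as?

no segment meets the rule's conditions; no change.

[buðditotevek]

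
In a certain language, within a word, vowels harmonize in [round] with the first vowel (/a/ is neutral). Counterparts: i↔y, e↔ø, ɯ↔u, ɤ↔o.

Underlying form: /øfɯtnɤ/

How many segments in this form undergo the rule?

2

/ɯ/ harmonizes with /ø/ ([+round]) → [u]
/ɤ/ harmonizes with /ø/ ([+round]) → [o]
2 segments change.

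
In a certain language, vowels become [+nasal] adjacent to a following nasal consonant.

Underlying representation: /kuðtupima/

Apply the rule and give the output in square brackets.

[kuðtupĩma]

/i/ before nasal /m/ → [ĩ]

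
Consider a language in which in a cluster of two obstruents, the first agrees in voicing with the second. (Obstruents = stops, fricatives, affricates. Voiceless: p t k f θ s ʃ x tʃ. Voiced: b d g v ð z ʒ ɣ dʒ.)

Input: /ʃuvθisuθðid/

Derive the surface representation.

/v/ before /θ/ (voiceless) → [f]
/θ/ before /ð/ (voiced) → [ð]

[ʃufθisuððid]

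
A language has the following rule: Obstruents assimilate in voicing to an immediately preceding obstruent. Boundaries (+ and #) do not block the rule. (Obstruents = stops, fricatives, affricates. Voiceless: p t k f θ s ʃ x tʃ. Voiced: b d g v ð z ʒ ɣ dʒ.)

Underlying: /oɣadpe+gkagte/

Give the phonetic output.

[oɣadbe+ggagde]

/p/ after /d/ (voiced) → [b]
/k/ after /g/ (voiced) → [g]
/t/ after /g/ (voiced) → [d]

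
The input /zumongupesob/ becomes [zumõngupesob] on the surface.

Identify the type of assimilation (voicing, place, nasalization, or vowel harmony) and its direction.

/o/→[õ].
Each target copies a feature from the preceding segment, so the direction is progressive.

nasalization, progressive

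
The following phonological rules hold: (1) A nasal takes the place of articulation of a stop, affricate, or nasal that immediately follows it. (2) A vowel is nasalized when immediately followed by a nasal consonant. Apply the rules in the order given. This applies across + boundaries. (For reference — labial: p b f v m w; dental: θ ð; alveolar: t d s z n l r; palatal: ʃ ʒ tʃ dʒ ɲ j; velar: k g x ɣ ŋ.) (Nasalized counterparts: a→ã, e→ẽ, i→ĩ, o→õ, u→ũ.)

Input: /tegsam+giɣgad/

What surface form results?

Rule 1: /m/ before /g/ (velar) → [ŋ]
After rule 1: tegsaŋ+giɣgad
Rule 2: /a/ before nasal /ŋ/ → [ã]

[tegsãŋ+giɣgad]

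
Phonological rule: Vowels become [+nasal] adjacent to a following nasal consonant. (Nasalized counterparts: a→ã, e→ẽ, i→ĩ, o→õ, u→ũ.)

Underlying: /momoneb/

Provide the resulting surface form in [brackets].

[mõmõneb]

/o/ before nasal /m/ → [õ]
/o/ before nasal /n/ → [õ]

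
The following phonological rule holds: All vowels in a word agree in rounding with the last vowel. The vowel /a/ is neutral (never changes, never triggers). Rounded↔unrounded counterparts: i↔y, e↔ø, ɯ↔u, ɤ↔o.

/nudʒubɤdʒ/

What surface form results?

/u/ harmonizes with /ɤ/ ([-round]) → [ɯ]
/u/ harmonizes with /ɤ/ ([-round]) → [ɯ]

[nɯdʒɯbɤdʒ]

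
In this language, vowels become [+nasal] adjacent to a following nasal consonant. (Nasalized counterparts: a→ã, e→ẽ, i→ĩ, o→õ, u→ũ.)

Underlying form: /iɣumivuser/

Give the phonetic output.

/u/ before nasal /m/ → [ũ]

[iɣũmivuser]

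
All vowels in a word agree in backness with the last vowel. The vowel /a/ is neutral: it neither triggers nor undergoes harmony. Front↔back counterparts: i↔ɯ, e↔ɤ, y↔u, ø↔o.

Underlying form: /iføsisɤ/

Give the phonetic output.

/i/ harmonizes with /ɤ/ ([+back]) → [ɯ]
/ø/ harmonizes with /ɤ/ ([+back]) → [o]
/i/ harmonizes with /ɤ/ ([+back]) → [ɯ]

[ɯfosɯsɤ]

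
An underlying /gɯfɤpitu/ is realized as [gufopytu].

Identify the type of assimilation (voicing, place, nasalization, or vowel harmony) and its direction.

/ɯ/→[u] /ɤ/→[o] /i/→[y].
Vowels agree with the last vowel, so the harmony is regressive.

vowel harmony, regressive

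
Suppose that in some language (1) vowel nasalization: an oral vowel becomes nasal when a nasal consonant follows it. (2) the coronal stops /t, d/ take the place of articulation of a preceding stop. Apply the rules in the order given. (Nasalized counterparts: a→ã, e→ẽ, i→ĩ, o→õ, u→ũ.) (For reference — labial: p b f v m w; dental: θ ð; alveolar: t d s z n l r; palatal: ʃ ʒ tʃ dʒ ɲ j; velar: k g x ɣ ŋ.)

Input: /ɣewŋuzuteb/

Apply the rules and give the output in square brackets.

[ɣewŋuzuteb]

Rule 1: no segment meets the rule's conditions; no change.
After rule 1: ɣewŋuzuteb
Rule 2: no segment meets the rule's conditions; no change.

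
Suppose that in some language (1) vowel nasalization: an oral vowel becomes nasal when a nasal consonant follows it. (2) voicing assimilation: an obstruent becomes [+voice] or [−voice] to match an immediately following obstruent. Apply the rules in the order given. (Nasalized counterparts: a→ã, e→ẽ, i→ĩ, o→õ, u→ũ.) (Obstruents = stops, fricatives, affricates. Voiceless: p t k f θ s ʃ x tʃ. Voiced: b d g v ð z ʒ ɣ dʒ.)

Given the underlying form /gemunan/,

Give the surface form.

[gẽmũnãn]

Rule 1: /e/ before nasal /m/ → [ẽ]
Rule 1: /u/ before nasal /n/ → [ũ]
Rule 1: /a/ before nasal /n/ → [ã]
After rule 1: gẽmũnãn
Rule 2: no segment meets the rule's conditions; no change.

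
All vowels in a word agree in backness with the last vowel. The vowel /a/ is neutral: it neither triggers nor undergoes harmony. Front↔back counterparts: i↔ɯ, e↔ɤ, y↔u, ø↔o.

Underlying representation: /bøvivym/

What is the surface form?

[bøvivym]

no segment meets the rule's conditions; no change.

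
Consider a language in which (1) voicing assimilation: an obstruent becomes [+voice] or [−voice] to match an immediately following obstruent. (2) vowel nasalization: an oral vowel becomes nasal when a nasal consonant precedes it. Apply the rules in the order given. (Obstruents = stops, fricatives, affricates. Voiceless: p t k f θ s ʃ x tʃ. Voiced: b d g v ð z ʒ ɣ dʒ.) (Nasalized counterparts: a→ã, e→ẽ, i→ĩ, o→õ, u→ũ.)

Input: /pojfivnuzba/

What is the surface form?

Rule 1: no segment meets the rule's conditions; no change.
After rule 1: pojfivnuzba
Rule 2: /u/ after nasal /n/ → [ũ]

[pojfivnũzba]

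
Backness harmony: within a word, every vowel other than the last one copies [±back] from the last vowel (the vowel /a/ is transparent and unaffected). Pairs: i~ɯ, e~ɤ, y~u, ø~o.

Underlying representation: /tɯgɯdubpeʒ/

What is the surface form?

/ɯ/ harmonizes with /e/ ([-back]) → [i]
/ɯ/ harmonizes with /e/ ([-back]) → [i]
/u/ harmonizes with /e/ ([-back]) → [y]

[tigidybpeʒ]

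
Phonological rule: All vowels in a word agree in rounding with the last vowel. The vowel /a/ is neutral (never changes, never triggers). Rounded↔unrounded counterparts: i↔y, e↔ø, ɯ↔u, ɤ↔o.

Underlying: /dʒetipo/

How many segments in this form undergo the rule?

2

/e/ harmonizes with /o/ ([+round]) → [ø]
/i/ harmonizes with /o/ ([+round]) → [y]
2 segments change.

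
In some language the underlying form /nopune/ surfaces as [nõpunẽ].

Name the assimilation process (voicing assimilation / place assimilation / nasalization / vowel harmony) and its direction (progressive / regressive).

/o/→[õ] /e/→[ẽ].
Each target copies a feature from the preceding segment, so the direction is progressive.

nasalization, progressive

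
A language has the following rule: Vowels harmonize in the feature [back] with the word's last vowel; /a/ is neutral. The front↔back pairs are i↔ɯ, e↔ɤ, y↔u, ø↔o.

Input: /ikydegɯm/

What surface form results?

/i/ harmonizes with /ɯ/ ([+back]) → [ɯ]
/y/ harmonizes with /ɯ/ ([+back]) → [u]
/e/ harmonizes with /ɯ/ ([+back]) → [ɤ]

[ɯkudɤgɯm]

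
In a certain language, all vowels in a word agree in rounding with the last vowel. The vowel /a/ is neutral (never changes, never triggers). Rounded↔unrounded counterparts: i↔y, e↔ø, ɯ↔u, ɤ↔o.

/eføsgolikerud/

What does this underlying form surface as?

[øføsgolykørud]

/e/ harmonizes with /u/ ([+round]) → [ø]
/i/ harmonizes with /u/ ([+round]) → [y]
/e/ harmonizes with /u/ ([+round]) → [ø]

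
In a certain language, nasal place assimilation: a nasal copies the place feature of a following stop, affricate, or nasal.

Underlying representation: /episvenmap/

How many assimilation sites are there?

1

/n/ before /m/ (labial) → [m]
1 segment changes.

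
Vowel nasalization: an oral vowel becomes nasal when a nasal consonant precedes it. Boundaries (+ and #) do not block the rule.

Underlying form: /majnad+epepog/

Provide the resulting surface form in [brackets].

/a/ after nasal /m/ → [ã]
/a/ after nasal /n/ → [ã]

[mãjnãd+epepog]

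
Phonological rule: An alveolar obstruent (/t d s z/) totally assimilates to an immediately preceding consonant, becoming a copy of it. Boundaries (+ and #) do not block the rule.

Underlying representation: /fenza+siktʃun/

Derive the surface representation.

[fenna+siktʃun]

/z/ after /n/ → [n] (total assimilation)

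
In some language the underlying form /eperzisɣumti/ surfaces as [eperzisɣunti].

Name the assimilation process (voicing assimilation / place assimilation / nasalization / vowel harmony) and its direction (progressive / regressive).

/m/→[n].
Each target copies a feature from the following segment, so the direction is regressive.

place assimilation, regressive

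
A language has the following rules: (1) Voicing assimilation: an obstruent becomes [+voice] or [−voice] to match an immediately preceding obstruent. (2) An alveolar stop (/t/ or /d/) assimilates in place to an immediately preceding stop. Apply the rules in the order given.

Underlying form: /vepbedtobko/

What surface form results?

Rule 1: /b/ after /p/ (voiceless) → [p]
Rule 1: /t/ after /d/ (voiced) → [d]
Rule 1: /k/ after /b/ (voiced) → [g]
After rule 1: veppeddobgo
Rule 2: no segment meets the rule's conditions; no change.

[veppeddobgo]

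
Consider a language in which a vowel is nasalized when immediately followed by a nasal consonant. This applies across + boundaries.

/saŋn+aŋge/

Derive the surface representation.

[sãŋn+ãŋge]

/a/ before nasal /ŋ/ → [ã]
/a/ before nasal /ŋ/ → [ã]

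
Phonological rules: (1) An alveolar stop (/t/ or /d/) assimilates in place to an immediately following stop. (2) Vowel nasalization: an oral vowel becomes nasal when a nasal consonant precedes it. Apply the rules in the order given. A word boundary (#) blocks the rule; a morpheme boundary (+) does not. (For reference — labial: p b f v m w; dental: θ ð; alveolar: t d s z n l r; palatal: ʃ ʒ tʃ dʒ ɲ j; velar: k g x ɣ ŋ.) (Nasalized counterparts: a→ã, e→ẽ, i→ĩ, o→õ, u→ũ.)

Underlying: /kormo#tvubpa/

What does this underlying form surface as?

Rule 1: no segment meets the rule's conditions; no change.
After rule 1: kormo#tvubpa
Rule 2: /o/ after nasal /m/ → [õ]

[kormõ#tvubpa]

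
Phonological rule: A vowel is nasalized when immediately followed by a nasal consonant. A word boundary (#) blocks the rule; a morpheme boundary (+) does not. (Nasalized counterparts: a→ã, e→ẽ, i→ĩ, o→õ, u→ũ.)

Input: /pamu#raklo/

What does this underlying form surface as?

/a/ before nasal /m/ → [ã]

[pãmu#raklo]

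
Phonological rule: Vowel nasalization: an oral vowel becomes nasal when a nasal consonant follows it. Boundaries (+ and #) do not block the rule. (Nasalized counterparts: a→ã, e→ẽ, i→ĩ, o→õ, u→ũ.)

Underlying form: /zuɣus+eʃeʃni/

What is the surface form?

[zuɣus+eʃeʃni]

no segment meets the rule's conditions; no change.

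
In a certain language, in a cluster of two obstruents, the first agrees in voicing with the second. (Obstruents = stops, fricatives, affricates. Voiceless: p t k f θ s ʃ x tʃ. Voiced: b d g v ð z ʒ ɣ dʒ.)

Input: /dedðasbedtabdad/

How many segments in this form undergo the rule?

/s/ before /b/ (voiced) → [z]
/d/ before /t/ (voiceless) → [t]
2 segments change.

2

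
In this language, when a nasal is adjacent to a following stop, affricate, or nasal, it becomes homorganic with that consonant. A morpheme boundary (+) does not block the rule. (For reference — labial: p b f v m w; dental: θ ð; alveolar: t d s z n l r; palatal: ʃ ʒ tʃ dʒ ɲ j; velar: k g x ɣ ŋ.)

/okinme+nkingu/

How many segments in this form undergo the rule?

3

/n/ before /m/ (labial) → [m]
/n/ before /k/ (velar) → [ŋ]
/n/ before /g/ (velar) → [ŋ]
3 segments change.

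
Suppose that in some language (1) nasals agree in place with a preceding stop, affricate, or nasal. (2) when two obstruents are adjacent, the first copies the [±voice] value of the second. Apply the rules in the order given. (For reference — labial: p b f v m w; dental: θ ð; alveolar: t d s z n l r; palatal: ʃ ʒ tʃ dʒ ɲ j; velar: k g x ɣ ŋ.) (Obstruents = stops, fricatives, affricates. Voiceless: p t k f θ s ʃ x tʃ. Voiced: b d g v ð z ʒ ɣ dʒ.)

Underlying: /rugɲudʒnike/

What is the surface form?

[rugŋudʒɲike]

Rule 1: /ɲ/ after /g/ (velar) → [ŋ]
Rule 1: /n/ after /dʒ/ (palatal) → [ɲ]
After rule 1: rugŋudʒɲike
Rule 2: no segment meets the rule's conditions; no change.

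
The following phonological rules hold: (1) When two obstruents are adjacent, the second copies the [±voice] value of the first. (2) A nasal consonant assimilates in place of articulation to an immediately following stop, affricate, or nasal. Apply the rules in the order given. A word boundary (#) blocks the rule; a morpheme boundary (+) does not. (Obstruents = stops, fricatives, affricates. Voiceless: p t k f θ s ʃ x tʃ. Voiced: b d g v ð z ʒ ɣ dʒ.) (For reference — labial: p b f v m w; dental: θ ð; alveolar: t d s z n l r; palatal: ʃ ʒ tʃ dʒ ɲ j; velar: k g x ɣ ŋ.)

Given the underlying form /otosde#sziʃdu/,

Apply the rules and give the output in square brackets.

Rule 1: /d/ after /s/ (voiceless) → [t]
Rule 1: /z/ after /s/ (voiceless) → [s]
Rule 1: /d/ after /ʃ/ (voiceless) → [t]
After rule 1: otoste#ssiʃtu
Rule 2: no segment meets the rule's conditions; no change.

[otoste#ssiʃtu]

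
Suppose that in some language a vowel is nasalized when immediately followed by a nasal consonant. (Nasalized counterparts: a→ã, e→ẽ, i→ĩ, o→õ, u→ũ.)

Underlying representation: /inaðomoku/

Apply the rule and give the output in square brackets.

[ĩnaðõmoku]

/i/ before nasal /n/ → [ĩ]
/o/ before nasal /m/ → [õ]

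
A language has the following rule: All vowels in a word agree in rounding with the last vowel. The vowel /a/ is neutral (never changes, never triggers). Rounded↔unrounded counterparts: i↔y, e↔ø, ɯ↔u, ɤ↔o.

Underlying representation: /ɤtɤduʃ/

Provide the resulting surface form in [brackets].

/ɤ/ harmonizes with /u/ ([+round]) → [o]
/ɤ/ harmonizes with /u/ ([+round]) → [o]

[otoduʃ]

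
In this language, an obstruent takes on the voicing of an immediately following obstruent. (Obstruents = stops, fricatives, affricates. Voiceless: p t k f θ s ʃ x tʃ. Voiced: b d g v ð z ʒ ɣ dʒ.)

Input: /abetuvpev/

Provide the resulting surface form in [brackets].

[abetufpev]

/v/ before /p/ (voiceless) → [f]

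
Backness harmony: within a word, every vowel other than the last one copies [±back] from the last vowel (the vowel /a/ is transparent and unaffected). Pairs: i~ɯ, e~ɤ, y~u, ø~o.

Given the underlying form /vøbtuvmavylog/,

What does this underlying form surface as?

[vobtuvmavulog]

/ø/ harmonizes with /o/ ([+back]) → [o]
/y/ harmonizes with /o/ ([+back]) → [u]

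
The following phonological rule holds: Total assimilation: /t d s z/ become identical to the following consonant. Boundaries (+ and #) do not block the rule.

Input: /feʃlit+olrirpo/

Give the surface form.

no segment meets the rule's conditions; no change.

[feʃlit+olrirpo]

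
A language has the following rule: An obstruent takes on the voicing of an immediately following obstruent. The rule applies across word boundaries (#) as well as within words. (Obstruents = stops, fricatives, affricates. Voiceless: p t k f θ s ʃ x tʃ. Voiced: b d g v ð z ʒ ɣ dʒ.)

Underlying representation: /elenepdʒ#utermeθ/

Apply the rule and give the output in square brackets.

/p/ before /dʒ/ (voiced) → [b]

[elenebdʒ#utermeθ]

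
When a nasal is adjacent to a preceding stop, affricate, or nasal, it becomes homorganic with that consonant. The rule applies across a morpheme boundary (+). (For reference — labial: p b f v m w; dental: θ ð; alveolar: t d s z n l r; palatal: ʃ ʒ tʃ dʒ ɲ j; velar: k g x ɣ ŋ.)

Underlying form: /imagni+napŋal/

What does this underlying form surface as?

/n/ after /g/ (velar) → [ŋ]
/ŋ/ after /p/ (labial) → [m]

[imagŋi+napmal]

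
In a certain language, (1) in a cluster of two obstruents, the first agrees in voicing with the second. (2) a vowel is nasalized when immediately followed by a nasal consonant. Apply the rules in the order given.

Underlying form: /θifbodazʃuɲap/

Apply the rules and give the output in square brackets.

Rule 1: /f/ before /b/ (voiced) → [v]
Rule 1: /z/ before /ʃ/ (voiceless) → [s]
After rule 1: θivbodasʃuɲap
Rule 2: /u/ before nasal /ɲ/ → [ũ]

[θivbodasʃũɲap]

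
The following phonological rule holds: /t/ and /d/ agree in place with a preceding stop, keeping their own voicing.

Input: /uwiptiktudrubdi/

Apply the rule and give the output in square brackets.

[uwippikkudrubbi]

/t/ after /p/ (labial) → [p]
/t/ after /k/ (velar) → [k]
/d/ after /b/ (labial) → [b]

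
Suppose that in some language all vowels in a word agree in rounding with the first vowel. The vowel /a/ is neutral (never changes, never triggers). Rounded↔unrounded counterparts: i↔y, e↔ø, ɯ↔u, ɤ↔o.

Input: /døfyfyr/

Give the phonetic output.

no segment meets the rule's conditions; no change.

[døfyfyr]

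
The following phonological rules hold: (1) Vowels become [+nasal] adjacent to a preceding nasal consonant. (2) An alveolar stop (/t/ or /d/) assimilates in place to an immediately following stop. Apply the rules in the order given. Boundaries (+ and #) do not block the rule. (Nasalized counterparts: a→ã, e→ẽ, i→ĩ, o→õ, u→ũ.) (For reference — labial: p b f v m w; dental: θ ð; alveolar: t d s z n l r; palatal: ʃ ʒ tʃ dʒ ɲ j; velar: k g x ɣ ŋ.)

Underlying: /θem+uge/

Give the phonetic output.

Rule 1: /u/ after nasal /m/ → [ũ]
After rule 1: θem+ũge
Rule 2: no segment meets the rule's conditions; no change.

[θem+ũge]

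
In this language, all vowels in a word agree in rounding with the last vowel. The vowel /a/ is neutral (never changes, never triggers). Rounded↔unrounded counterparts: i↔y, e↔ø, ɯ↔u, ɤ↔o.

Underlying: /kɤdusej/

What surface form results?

[kɤdɯsej]

/u/ harmonizes with /e/ ([-round]) → [ɯ]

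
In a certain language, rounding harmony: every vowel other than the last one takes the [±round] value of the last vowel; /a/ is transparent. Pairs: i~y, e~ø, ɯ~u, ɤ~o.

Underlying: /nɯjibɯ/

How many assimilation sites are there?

No segment meets the rule's conditions.

0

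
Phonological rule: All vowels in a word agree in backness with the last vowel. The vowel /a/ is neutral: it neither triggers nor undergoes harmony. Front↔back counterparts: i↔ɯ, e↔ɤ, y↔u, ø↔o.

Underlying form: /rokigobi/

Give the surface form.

[røkigøbi]

/o/ harmonizes with /i/ ([-back]) → [ø]
/o/ harmonizes with /i/ ([-back]) → [ø]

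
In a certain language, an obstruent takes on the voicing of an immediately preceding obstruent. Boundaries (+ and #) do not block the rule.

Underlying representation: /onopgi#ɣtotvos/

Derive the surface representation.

[onopki#ɣdotfos]

/g/ after /p/ (voiceless) → [k]
/t/ after /ɣ/ (voiced) → [d]
/v/ after /t/ (voiceless) → [f]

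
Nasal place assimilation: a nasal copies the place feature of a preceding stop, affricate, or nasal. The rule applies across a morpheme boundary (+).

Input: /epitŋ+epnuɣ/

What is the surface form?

[epitn+epmuɣ]

/ŋ/ after /t/ (alveolar) → [n]
/n/ after /p/ (labial) → [m]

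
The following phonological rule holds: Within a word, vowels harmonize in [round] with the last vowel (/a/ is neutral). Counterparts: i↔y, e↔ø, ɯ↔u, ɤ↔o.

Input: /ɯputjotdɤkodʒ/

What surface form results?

[uputjotdokodʒ]

/ɯ/ harmonizes with /o/ ([+round]) → [u]
/ɤ/ harmonizes with /o/ ([+round]) → [o]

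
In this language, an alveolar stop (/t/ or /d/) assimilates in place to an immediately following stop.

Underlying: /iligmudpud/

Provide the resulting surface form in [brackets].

[iligmubpud]

/d/ before /p/ (labial) → [b]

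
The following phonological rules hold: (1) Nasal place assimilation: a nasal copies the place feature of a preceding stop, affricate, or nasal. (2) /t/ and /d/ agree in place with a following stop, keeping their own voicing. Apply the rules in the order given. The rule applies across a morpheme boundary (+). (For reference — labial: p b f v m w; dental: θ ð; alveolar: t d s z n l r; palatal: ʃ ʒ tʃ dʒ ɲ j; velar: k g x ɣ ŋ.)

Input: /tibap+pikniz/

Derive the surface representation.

Rule 1: /n/ after /k/ (velar) → [ŋ]
After rule 1: tibap+pikŋiz
Rule 2: no segment meets the rule's conditions; no change.

[tibap+pikŋiz]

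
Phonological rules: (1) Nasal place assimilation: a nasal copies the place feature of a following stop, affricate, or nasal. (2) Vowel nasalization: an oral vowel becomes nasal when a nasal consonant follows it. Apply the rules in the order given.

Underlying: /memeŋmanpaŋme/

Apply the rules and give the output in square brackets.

Rule 1: /ŋ/ before /m/ (labial) → [m]
Rule 1: /n/ before /p/ (labial) → [m]
Rule 1: /ŋ/ before /m/ (labial) → [m]
After rule 1: mememmampamme
Rule 2: /e/ before nasal /m/ → [ẽ]
Rule 2: /e/ before nasal /m/ → [ẽ]
Rule 2: /a/ before nasal /m/ → [ã]
Rule 2: /a/ before nasal /m/ → [ã]

[mẽmẽmmãmpãmme]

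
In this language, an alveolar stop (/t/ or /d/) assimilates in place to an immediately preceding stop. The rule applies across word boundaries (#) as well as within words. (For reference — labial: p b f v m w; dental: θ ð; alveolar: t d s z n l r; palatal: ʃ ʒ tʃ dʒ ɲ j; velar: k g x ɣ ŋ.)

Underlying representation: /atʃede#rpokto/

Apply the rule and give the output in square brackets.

/t/ after /k/ (velar) → [k]

[atʃede#rpokko]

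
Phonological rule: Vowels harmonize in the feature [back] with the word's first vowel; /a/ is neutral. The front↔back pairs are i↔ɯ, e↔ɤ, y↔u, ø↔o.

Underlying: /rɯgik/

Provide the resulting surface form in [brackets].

[rɯgɯk]

/i/ harmonizes with /ɯ/ ([+back]) → [ɯ]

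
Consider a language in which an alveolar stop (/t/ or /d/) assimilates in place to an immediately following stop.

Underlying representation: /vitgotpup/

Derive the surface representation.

/t/ before /g/ (velar) → [k]
/t/ before /p/ (labial) → [p]

[vikgoppup]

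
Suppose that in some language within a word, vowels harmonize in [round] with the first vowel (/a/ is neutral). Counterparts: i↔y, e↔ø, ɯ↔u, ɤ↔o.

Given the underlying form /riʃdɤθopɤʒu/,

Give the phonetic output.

/o/ harmonizes with /i/ ([-round]) → [ɤ]
/u/ harmonizes with /i/ ([-round]) → [ɯ]

[riʃdɤθɤpɤʒɯ]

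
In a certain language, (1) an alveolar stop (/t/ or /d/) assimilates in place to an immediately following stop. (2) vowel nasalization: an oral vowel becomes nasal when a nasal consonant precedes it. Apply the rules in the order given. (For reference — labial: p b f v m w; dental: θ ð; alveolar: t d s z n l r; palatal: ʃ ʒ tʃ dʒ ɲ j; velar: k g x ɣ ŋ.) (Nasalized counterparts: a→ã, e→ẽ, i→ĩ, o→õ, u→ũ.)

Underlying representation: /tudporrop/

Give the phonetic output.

Rule 1: /d/ before /p/ (labial) → [b]
After rule 1: tubporrop
Rule 2: no segment meets the rule's conditions; no change.

[tubporrop]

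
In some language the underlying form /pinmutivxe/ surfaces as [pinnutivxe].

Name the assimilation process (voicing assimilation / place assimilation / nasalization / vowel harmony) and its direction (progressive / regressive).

place assimilation, progressive

/m/→[n].
Each target copies a feature from the preceding segment, so the direction is progressive.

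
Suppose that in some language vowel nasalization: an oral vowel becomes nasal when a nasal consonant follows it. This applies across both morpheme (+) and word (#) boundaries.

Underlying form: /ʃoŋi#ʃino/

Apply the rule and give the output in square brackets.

[ʃõŋi#ʃĩno]

/o/ before nasal /ŋ/ → [õ]
/i/ before nasal /n/ → [ĩ]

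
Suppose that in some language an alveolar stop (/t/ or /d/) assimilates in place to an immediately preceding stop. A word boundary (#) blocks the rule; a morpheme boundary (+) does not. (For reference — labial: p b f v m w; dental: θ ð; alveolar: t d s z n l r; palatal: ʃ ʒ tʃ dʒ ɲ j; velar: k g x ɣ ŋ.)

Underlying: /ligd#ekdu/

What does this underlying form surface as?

[ligg#ekgu]

/d/ after /g/ (velar) → [g]
/d/ after /k/ (velar) → [g]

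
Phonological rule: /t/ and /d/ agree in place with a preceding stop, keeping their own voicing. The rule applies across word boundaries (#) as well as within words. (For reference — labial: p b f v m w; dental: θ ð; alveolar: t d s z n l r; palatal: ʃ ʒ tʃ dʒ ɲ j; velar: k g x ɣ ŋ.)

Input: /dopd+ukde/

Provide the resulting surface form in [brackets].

/d/ after /p/ (labial) → [b]
/d/ after /k/ (velar) → [g]

[dopb+ukge]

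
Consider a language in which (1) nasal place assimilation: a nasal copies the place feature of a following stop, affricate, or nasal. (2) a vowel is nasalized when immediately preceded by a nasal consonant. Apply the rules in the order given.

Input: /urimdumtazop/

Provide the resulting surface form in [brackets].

[urinduntazop]

Rule 1: /m/ before /d/ (alveolar) → [n]
Rule 1: /m/ before /t/ (alveolar) → [n]
After rule 1: urinduntazop
Rule 2: no segment meets the rule's conditions; no change.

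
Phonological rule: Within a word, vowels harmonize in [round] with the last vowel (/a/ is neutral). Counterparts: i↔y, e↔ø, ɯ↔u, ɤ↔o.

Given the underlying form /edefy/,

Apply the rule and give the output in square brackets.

[ødøfy]

/e/ harmonizes with /y/ ([+round]) → [ø]
/e/ harmonizes with /y/ ([+round]) → [ø]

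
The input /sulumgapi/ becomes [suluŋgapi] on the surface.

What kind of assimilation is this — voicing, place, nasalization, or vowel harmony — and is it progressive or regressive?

place assimilation, regressive

/m/→[ŋ].
Each target copies a feature from the following segment, so the direction is regressive.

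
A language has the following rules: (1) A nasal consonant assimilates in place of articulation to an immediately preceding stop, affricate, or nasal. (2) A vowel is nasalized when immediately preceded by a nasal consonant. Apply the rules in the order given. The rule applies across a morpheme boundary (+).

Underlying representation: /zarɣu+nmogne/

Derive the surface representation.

Rule 1: /m/ after /n/ (alveolar) → [n]
Rule 1: /n/ after /g/ (velar) → [ŋ]
After rule 1: zarɣu+nnogŋe
Rule 2: /o/ after nasal /n/ → [õ]
Rule 2: /e/ after nasal /ŋ/ → [ẽ]

[zarɣu+nnõgŋẽ]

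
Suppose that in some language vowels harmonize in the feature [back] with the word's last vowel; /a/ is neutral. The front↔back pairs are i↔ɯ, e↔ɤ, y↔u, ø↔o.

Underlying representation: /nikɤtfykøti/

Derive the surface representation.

[niketfykøti]

/ɤ/ harmonizes with /i/ ([-back]) → [e]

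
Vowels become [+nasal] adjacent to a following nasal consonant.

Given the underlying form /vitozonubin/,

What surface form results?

[vitozõnubĩn]

/o/ before nasal /n/ → [õ]
/i/ before nasal /n/ → [ĩ]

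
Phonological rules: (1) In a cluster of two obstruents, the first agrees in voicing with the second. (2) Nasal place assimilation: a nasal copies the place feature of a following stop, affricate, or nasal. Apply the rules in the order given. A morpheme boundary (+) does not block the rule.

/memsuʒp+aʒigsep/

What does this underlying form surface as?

[memsuʃp+aʒiksep]

Rule 1: /ʒ/ before /p/ (voiceless) → [ʃ]
Rule 1: /g/ before /s/ (voiceless) → [k]
After rule 1: memsuʃp+aʒiksep
Rule 2: no segment meets the rule's conditions; no change.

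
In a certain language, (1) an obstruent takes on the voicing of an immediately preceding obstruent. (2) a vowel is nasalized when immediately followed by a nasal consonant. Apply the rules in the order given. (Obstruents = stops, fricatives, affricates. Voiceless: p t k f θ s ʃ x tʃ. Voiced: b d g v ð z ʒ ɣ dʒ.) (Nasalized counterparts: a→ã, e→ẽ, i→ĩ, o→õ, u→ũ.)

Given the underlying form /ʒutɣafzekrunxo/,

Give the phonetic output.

[ʒutxafsekrũnxo]

Rule 1: /ɣ/ after /t/ (voiceless) → [x]
Rule 1: /z/ after /f/ (voiceless) → [s]
After rule 1: ʒutxafsekrunxo
Rule 2: /u/ before nasal /n/ → [ũ]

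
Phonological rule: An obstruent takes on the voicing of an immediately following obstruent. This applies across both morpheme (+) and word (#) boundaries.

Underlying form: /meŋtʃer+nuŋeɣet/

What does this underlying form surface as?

[meŋtʃer+nuŋeɣet]

no segment meets the rule's conditions; no change.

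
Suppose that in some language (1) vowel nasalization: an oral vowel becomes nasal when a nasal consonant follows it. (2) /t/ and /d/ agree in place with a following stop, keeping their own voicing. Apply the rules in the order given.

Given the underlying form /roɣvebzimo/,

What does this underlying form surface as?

Rule 1: /i/ before nasal /m/ → [ĩ]
After rule 1: roɣvebzĩmo
Rule 2: no segment meets the rule's conditions; no change.

[roɣvebzĩmo]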